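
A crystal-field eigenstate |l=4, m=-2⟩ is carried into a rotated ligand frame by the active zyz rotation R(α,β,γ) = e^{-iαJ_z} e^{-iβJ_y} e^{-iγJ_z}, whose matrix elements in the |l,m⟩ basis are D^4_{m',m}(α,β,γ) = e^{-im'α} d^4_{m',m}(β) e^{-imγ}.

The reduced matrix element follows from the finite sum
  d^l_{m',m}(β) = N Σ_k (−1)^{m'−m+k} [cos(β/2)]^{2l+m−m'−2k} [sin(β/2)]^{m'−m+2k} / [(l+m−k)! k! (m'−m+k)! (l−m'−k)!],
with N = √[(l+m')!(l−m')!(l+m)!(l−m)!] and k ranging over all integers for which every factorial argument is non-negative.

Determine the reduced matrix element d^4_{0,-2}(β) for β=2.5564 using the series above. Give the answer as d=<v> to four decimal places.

d=0.4660

d^4_{0,-2}(β=2.5564) via the finite sum:
c=cos(2.556400/2)=0.288439, s=sin(2.556400/2)=0.957498; N=√[24·24·2·720]=910.735966
k: max(0,(-2)−(0))=0 … min(4+(-2),4−(0))=2
  k=0: (−1)^2·910.7360/(96)·0.2884^6·0.9575^2 = +0.005009
  k=1: (−1)^3·910.7360/(36)·0.2884^4·0.9575^4 = -0.147183
  k=2: (−1)^4·910.7360/(96)·0.2884^2·0.9575^6 = +0.608216
d^4_{0,-2}(2.5564) = +0.005009 -0.147183 +0.608216 = +0.466041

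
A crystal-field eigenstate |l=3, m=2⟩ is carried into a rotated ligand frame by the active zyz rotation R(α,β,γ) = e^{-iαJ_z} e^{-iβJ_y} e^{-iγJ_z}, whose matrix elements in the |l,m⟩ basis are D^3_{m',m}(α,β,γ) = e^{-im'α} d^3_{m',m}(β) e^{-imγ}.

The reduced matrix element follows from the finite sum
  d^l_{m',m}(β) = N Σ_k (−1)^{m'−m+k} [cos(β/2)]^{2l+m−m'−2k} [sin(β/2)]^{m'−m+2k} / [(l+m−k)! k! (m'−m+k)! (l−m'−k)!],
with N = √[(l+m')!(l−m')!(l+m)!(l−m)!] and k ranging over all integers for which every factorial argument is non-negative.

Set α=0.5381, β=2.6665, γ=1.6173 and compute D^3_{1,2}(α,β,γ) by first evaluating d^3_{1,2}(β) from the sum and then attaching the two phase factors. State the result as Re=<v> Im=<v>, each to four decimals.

D^3_{1,2}(0.5381,2.6665,1.6173) = e^{-i·1·0.5381}·d^3_{1,2}(2.6665)·e^{-i·2·1.6173}. Compute d first:
c=cos(2.666500/2)=0.235319, s=sin(2.666500/2)=0.971918; N=√[24·2·120·1]=75.894664
The bounds max(0,m−m')=1 and min(l+m,l−m')=2 give 2 terms
  k=1: (−1)^0·75.8947/(24)·0.2353^5·0.9719^1 = +0.002218
  k=2: (−1)^1·75.8947/(12)·0.2353^3·0.9719^3 = -0.075664
d^3_{1,2}(2.6665) = +0.002218 -0.075664 = -0.073446
D = (+0.858684-0.512505i)·(-0.073446)·(-0.995678+0.092873i) = +0.059298-0.043336i

Re=0.0593 Im=-0.0433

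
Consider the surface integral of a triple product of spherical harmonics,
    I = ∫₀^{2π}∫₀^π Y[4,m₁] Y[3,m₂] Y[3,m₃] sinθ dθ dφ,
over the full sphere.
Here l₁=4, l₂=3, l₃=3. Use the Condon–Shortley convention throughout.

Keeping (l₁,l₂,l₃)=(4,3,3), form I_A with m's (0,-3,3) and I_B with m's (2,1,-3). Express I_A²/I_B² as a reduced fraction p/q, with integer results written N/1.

Same 4,3,3: normalisation and zero-m 3j drop out of the ratio.
A: Δ: 4! 4! 2! / 11! → 1/34650; sum: t=0:+1/1152 = 1/1152; 3j²(4 3 3; 0 -3 3) = Δ·Π!·Σ² = 1/154  (sign +1)
B: Δ: 4! 4! 2! / 11! → 1/34650; sum: t=2:+1/192 = 1/192; 3j²(4 3 3; 2 1 -3) = Δ·Π!·Σ² = 3/77  (sign +1)
I_A²/I_B² = (1/154)/(3/77) = 1/6

1/6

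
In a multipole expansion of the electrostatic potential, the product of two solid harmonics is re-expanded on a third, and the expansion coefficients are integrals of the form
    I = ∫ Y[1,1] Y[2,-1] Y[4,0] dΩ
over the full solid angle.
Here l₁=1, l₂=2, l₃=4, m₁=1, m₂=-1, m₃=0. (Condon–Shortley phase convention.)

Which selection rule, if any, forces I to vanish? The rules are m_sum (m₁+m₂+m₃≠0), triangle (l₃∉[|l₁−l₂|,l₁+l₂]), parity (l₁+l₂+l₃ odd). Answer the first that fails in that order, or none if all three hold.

azimuthal sum: 1 − 1 + 0 = 0  ✓
l₃ must lie in [1,3]; have l₃=4  ✗
L = 1 + 2 + 4 = 7 (odd)

triangle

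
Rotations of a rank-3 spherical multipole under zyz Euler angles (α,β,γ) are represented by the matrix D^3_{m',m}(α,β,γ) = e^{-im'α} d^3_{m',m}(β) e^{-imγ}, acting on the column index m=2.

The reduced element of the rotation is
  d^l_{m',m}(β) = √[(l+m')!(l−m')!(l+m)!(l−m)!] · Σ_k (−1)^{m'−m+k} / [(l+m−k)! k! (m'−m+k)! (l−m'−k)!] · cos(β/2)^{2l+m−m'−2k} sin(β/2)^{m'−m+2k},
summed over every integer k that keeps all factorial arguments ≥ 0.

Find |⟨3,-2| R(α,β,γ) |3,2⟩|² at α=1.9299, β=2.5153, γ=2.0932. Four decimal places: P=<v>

D^3_{-2,2}(1.9299,2.5153,2.0932) = e^{-i·-2·1.9299}·d^3_{-2,2}(2.5153)·e^{-i·2·2.0932}. Compute d first:
Half-angle: c=0.308053, s=0.951369. N=√(1·120·120·1)=120.000000
Admissible k: 4..5 (factorial args all ≥0)
  k=4: (−1)^0·120.0000/(24)·0.3081^2·0.9514^4 = +0.388703
  k=5: (−1)^1·120.0000/(120)·0.3081^0·0.9514^6 = -0.741471
d^3_{-2,2}(2.5153) = +0.388703 -0.741471 = -0.352768
|D^3_{-2,2}|² = |d^3_{-2,2}(β)|² = (-0.352768)² = 0.124445 (the z-rotation phases have unit modulus)

P=0.1244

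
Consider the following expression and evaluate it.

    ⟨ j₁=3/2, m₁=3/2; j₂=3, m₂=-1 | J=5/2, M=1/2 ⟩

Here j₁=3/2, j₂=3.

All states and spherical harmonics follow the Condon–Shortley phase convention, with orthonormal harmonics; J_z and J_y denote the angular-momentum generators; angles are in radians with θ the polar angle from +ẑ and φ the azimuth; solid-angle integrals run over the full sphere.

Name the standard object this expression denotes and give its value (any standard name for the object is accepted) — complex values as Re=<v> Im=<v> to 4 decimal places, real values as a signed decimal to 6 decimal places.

Clebsch–Gordan coefficient, +√(27/70) ≈ +0.621059

This is a Clebsch–Gordan (vector-coupling) coefficient.
√[6·2!1!4!/8! · 3!0!2!4!3!2!] = √(864/35)
  +(−1)^0/∏(0,2,0,2,1,2)! = 1/8  (running 1/8)
⟨..|..⟩ = √(864/35)·(1/8) = +0.621059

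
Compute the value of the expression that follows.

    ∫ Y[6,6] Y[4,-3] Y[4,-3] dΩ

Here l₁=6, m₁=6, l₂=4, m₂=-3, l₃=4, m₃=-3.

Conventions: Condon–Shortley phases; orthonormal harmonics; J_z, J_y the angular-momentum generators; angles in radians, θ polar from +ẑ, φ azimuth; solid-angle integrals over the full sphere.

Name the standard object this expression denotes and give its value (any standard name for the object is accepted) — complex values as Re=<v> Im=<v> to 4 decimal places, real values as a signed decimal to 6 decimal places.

Gaunt coefficient, +0.216205

This is a Gaunt coefficient — the integral of a triple product of spherical harmonics over the sphere.
Checks pass: Σm=0; 14 even; l₃=4∈[2,10].
(2·6+1)(2·4+1)(2·4+1) = 1053
Δ: 6! 6! 2! / 15! → 1/1261260
sum: t=2:+1/4608 t=3:−1/1296 t=4:+1/4608 = -7/20736
3j²(6 4 4; 0 0 0) = Δ·Π!·Σ² = 20/1287  (sign -1)
sum: t=0:+1/518400 = 1/518400
3j²(6 4 4; 6 -3 -3) = Δ·Π!·Σ² = 7/195  (sign -1)
combine: 4πI² = 1053·20/1287·7/195 = 84/143
take √, sign +1: I = 0.21620548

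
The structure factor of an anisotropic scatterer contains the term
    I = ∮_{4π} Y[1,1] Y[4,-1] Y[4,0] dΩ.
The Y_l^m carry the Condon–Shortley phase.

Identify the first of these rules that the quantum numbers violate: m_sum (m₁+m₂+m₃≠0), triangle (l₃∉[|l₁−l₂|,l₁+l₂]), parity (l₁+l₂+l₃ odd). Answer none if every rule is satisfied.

parity

Σmᵢ = 0  ✓
l₃∈[|l₁−l₂|,l₁+l₂]=[3,5], have l₃=4  ✓
Σlᵢ = 9 ⇒ odd  ✗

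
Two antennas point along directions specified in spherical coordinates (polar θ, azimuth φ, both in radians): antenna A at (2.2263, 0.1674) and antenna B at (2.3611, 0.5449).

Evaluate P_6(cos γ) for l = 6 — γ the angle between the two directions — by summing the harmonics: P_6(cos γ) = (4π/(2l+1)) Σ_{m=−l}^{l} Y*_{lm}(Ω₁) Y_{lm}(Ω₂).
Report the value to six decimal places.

0.207468

Addition theorem: P_6(cos γ) = (4π/13) Σ_m Y*_{lm}(Ω₁) Y_{lm}(Ω₂), m = −6…6:
  [-6]  conj(Y_{6,-6})(Ω₁) = (0.064336, 0.101174) ; Y_{6,-6}(Ω₂) = (-0.058147, 0.007472) ; Δ = (-0.004497, -0.005402)
  [-5]  conj(Y_{6,-5})(Ω₁) = (-0.213876, -0.237171) ; Y_{6,-5}(Ω₂) = (0.187505, 0.083082) ; Δ = (-0.020398, -0.062240)
  [-4]  conj(Y_{6,-4})(Ω₁) = (0.341070, 0.269992) ; Y_{6,-4}(Ω₂) = (-0.227760, -0.326706) ; Δ = (0.010526, -0.172923)
  [-3]  conj(Y_{6,-3})(Ω₁) = (-0.188502, -0.103518) ; Y_{6,-3}(Ω₂) = (0.026298, 0.410965) ; Δ = (0.037585, -0.080190)
  [-2]  conj(Y_{6,-2})(Ω₁) = (-0.218870, -0.076144) ; Y_{6,-2}(Ω₂) = (0.024200, -0.046371) ; Δ = (-0.008827, 0.008306)
  [-1]  conj(Y_{6,-1})(Ω₁) = (0.312289, 0.052771) ; Y_{6,-1}(Ω₂) = (0.305527, -0.185183) ; Δ = (0.105185, -0.041708)
  [+0]  conj(Y_{6,0})(Ω₁) = (0.150996, -0.000000) ; Y_{6,0}(Ω₂) = (-0.162387, 0.000000) ; Δ = (-0.024520, 0.000000)
  [+1]  conj(Y_{6,1})(Ω₁) = (-0.312289, 0.052771) ; Y_{6,1}(Ω₂) = (-0.305527, -0.185183) ; Δ = (0.105185, 0.041708)
  [+2]  conj(Y_{6,2})(Ω₁) = (-0.218870, 0.076144) ; Y_{6,2}(Ω₂) = (0.024200, 0.046371) ; Δ = (-0.008827, -0.008306)
  [+3]  conj(Y_{6,3})(Ω₁) = (0.188502, -0.103518) ; Y_{6,3}(Ω₂) = (-0.026298, 0.410965) ; Δ = (0.037585, 0.080190)
  [+4]  conj(Y_{6,4})(Ω₁) = (0.341070, -0.269992) ; Y_{6,4}(Ω₂) = (-0.227760, 0.326706) ; Δ = (0.010526, 0.172923)
  [+5]  conj(Y_{6,5})(Ω₁) = (0.213876, -0.237171) ; Y_{6,5}(Ω₂) = (-0.187505, 0.083082) ; Δ = (-0.020398, 0.062240)
  [+6]  conj(Y_{6,6})(Ω₁) = (0.064336, -0.101174) ; Y_{6,6}(Ω₂) = (-0.058147, -0.007472) ; Δ = (-0.004497, 0.005402)
Accumulated sum (0.214627, -0.000000); after 4π/(2l+1) scaling, (0.207468, -0.000000) ⇒ P_6 = 0.207468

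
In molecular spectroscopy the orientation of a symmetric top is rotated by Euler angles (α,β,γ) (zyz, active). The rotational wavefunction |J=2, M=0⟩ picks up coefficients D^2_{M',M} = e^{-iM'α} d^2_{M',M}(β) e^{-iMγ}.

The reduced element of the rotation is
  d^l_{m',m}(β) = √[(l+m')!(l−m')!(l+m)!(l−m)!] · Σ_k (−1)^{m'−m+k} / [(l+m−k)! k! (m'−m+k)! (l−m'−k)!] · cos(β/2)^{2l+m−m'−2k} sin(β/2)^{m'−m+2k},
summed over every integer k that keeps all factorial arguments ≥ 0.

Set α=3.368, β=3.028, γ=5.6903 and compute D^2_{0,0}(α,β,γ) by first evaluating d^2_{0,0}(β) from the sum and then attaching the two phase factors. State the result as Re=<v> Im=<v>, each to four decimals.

Split into d^2_{0,0}(β=3.0280) × two z-phases.
Half-angle: c=0.056766, s=0.998388. N=√(2·2·2·2)=4.000000
Admissible k: 0..2 (factorial args all ≥0)
  k=0: (−1)^0·4.0000/(4)·0.0568^4·0.9984^0 = +0.000010
  k=1: (−1)^1·4.0000/(1)·0.0568^2·0.9984^2 = -0.012848
  k=2: (−1)^2·4.0000/(4)·0.0568^0·0.9984^4 = +0.993566
d^2_{0,0}(3.0280) = +0.000010 -0.012848 +0.993566 = +0.980728
Phases: e^{-i·(0)·3.3680}=+1.000000+0.000000i, e^{-i·(0)·5.6903}=+1.000000+0.000000i ⇒ D=+0.980728+0.000000i

Re=0.9807 Im=0.0000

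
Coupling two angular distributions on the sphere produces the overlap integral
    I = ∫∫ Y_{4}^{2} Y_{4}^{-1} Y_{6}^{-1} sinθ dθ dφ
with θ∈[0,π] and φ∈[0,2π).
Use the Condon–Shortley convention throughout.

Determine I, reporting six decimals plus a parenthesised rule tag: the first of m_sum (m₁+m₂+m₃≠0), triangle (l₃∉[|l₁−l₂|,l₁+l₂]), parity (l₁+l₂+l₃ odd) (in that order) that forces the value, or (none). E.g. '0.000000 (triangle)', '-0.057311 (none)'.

m-sum 0 ✓  L=14 even ✓  0≤6≤8 ✓
Π(2lᵢ+1) = 9×9×13 = 1053
triangle coeff Δ(4,4,6) = 1/1261260
Σ_t [0,2]: t=0:+1/4608 t=1:−1/1296 t=2:+1/4608 = -7/20736
(3j)²=20/1287 [(4 4 6; 0 0 0)], sign=-1
Σ_t [0,2]: t=0:+1/3456 t=1:−1/5760 t=2:+1/172800 = 7/57600
(3j)²=21/2860 [(4 4 6; 2 -1 -1)], sign=-1
⇒ 4πI² = 189/1573
I = (+1)√(189/1573/(4π)) = 0.09778261
No selection rule forces the value: the integral is nonzero (none).

0.097783 (none)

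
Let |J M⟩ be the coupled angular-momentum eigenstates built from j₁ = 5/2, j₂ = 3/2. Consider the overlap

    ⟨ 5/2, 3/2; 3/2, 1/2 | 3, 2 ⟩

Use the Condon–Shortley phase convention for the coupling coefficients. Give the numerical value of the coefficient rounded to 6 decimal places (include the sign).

+√(1/12) ≈ +0.288675

j₁+j₂−J=1  J+j₁−j₂=4  J−j₁+j₂=2  j₁+j₂+J+1=8
(j₁±m₁, j₂±m₂, J±M) = (4,1,2,1,5,1)
P² = 48
sum k=0..1:
  [0] +1/12 = 1/12
  [1] −1/24 = -1/24
S = 1/24
C² = P²·S² = 1/12 ; C = +0.288675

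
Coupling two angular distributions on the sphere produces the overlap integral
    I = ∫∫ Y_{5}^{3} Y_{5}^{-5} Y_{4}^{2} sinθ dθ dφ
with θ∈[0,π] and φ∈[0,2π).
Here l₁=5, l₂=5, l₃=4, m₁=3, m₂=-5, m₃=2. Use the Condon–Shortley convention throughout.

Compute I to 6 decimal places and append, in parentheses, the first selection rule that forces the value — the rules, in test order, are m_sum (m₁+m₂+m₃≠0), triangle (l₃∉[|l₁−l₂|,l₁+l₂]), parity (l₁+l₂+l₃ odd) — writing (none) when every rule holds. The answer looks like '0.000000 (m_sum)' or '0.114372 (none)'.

Rules hold: Σm=0, L=14 even, 0≤4≤10.
N = 11·11·9 = 1089
Δ = 6!·4!·4!/15! = 1/3153150
Racah Σ t=1..5: t=1:−1/69120 t=2:+1/1728 t=3:−1/576 t=4:+1/1728 t=5:−1/69120 = -7/11520
⇒ 3j(5 5 4; 0 0 0)² = 2/143, sgn -1
Racah Σ t=0..0: t=0:+1/69120 = 1/69120
⇒ 3j(5 5 4; 3 -5 2)² = 4/143, sgn +1
4πI² = N·(3j₀)²·(3jₘ)² = 72/169
I = -1·√(0.426036/4π) = -0.18412721
No selection rule forces the value: the integral is nonzero (none).

-0.184127 (none)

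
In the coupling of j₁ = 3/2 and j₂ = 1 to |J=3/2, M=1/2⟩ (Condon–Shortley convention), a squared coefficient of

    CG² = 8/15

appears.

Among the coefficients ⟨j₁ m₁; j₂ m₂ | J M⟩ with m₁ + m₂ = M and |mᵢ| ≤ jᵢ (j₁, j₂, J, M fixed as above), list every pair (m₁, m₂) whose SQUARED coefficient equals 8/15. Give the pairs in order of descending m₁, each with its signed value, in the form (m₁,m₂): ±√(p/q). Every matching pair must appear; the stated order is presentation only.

Admissible pairs with m₁+m₂ = M = 1/2: (-1/2,1), (1/2,0), (3/2,-1)
  (m₁,m₂)=(3/2,-1): CG² = 2/5, CG = +√(2/5)
  (m₁,m₂)=(1/2,0): CG² = 1/15, CG = +√(1/15)
  (m₁,m₂)=(-1/2,1): CG² = 8/15, CG = −√(8/15)   ← matches the target
Pairs with CG² = 8/15: (-1/2,1): −√(8/15)

(-1/2,1): −√(8/15)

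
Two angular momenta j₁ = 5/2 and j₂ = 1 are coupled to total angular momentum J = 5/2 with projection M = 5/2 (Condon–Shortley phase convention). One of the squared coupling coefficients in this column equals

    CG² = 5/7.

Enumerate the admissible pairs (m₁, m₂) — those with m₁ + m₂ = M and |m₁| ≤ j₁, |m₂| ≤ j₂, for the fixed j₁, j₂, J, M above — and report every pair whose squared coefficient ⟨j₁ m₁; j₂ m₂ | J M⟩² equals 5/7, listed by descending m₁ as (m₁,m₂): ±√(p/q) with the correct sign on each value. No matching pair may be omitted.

(5/2,0): +√(5/7)

Admissible pairs with m₁+m₂ = M = 5/2: (3/2,1), (5/2,0)
  (m₁,m₂)=(5/2,0): CG² = 5/7, CG = +√(5/7)   ← matches the target
  (m₁,m₂)=(3/2,1): CG² = 2/7, CG = −√(2/7)
Pairs with CG² = 5/7: (5/2,0): +√(5/7)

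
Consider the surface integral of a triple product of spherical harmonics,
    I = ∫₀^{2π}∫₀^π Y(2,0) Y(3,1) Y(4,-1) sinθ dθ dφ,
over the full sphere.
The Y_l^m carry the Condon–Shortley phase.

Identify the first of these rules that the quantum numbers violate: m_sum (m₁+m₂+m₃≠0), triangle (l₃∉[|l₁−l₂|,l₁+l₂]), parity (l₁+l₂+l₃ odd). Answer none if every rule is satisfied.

parity

azimuthal sum: 0 + 1 − 1 = 0  ✓
1 ≤ 4 ≤ 5 (triangle on l)  ✓
L = 2 + 3 + 4 = 9 (odd)  ✗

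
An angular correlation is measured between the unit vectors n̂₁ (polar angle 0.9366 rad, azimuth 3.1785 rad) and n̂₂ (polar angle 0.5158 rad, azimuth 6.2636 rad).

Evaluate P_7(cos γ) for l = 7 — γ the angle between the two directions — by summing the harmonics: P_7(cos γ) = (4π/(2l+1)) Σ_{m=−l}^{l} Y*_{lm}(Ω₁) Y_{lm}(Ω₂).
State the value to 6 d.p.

-0.227817

Summing Y*_{l m}(θ₁,φ₁)·Y_{l m}(θ₂,φ₂) over m ∈ [−7, 7]; prefactor 4π/(2·7+1) = 0.837758:
  m=-7: (-0.106411-0.028120i) × (+0.003518+0.000485i) = -0.000361-0.000151i  (running Σ = -0.000361-0.000151i)
  m=-6: (+0.295523+0.066533i) × (+0.023272+0.002747i) = +0.006695+0.002360i  (running Σ = +0.006334+0.002210i)
  m=-5: (-0.436078-0.081398i) × (+0.094205+0.009255i) = -0.040327-0.011704i  (running Σ = -0.033993-0.009494i)
  m=-4: (+0.283289+0.042128i) × (+0.257536+0.020217i) = +0.072106+0.016577i  (running Σ = +0.038112+0.007083i)
  m=-3: (+0.146283+0.016263i) × (+0.463061+0.027239i) = +0.067295+0.011516i  (running Σ = +0.105407+0.018598i)
  m=-2: (-0.359554-0.026589i) × (+0.451501+0.017695i) = -0.161869-0.018367i  (running Σ = -0.056461+0.000231i)
  m=-1: (+0.002724+0.000101i) × (-0.012565-0.000246i) = -0.000034-0.000002i  (running Σ = -0.056495+0.000229i)
  m=0: (+0.353503-0.000000i) × (-0.449629+0.000000i) = -0.158945+0.000000i  (running Σ = -0.215441+0.000229i)
  m=1: (-0.002724+0.000101i) × (+0.012565-0.000246i) = -0.000034+0.000002i  (running Σ = -0.215475+0.000231i)
  m=2: (-0.359554+0.026589i) × (+0.451501-0.017695i) = -0.161869+0.018367i  (running Σ = -0.377344+0.018598i)
  m=3: (-0.146283+0.016263i) × (-0.463061+0.027239i) = +0.067295-0.011516i  (running Σ = -0.310049+0.007083i)
  m=4: (+0.283289-0.042128i) × (+0.257536-0.020217i) = +0.072106-0.016577i  (running Σ = -0.237943-0.009494i)
  m=5: (+0.436078-0.081398i) × (-0.094205+0.009255i) = -0.040327+0.011704i  (running Σ = -0.278270+0.002210i)
  m=6: (+0.295523-0.066533i) × (+0.023272-0.002747i) = +0.006695-0.002360i  (running Σ = -0.271576-0.000151i)
  m=7: (+0.106411-0.028120i) × (-0.003518+0.000485i) = -0.000361+0.000151i  (running Σ = -0.271936+0.000000i)
Total Σ_m = -0.271936+0.000000i. Multiply by 0.837758: -0.227817+0.000000i. P_7(cos γ) = -0.227817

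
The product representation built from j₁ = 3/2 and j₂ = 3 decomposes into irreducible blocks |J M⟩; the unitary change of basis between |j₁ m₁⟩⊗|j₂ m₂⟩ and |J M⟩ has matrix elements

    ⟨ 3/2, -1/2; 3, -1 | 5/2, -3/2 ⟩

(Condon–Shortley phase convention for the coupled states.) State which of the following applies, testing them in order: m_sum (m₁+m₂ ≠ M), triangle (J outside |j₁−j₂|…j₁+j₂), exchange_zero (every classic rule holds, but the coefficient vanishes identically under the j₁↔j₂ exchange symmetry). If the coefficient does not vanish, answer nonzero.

nonzero

m-sum: m₁+m₂ = -1/2+(-1) = -3/2, M = -3/2  ✓
triangle: |j₁−j₂| = 3/2 ≤ J = 5/2 ≤ j₁+j₂ = 9/2  ✓
exchange: j₁≠j₂ or m₁≠m₂ — the exchange symmetry imposes no constraint here
value check: CG = −√(7/20) = -0.591608 ≠ 0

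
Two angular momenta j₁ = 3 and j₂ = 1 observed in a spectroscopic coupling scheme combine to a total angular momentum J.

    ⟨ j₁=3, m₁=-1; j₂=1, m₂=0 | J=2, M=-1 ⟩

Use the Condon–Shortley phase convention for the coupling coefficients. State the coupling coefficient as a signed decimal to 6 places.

triangle: 2!*4!*0!/7! = 48/5040
(j±m)!: 2!*4!*1!*1!*1!*3! = 288
prefactor² = (2J+1)*Δ*N² = 96/7
  k=1: −1/(1!*1!*3!*0!*1!*0!) = -1/6
Σ = -1/6  ⇒  CG² = 96/7*(-1/6)² = 8/21
CG = −√(8/21) = -0.617213

-0.617213  (= −√(8/21))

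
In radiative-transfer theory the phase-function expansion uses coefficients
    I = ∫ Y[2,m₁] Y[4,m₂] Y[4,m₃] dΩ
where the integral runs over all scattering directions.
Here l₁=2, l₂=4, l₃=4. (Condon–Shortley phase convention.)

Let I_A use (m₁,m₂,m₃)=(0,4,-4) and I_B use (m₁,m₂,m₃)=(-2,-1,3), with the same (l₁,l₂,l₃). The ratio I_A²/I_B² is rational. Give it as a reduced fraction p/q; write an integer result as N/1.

56/27

l's match ⇒ only the (l;m) 3-j factors differ between A and B.
A: triangle coeff Δ(2,4,4) = 1/13860; Σ_t [2,2]: t=2:+1/2880 = 1/2880; (3j)²=28/495 [(2 4 4; 0 4 -4)], sign=+1
B: triangle coeff Δ(2,4,4) = 1/13860; Σ_t [2,2]: t=2:+1/480 = 1/480; (3j)²=3/110 [(2 4 4; -2 -1 3)], sign=-1
I_A²/I_B² = (28/495)/(3/110) = 56/27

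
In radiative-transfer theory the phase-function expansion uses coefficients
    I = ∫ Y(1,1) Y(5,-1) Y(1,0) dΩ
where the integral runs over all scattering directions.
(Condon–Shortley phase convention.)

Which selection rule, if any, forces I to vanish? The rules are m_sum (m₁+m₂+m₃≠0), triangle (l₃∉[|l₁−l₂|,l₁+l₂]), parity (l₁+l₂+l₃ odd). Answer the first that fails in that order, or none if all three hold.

Σmᵢ = 0  ✓
l₃∈[|l₁−l₂|,l₁+l₂]=[4,6] required, l₃=1 fails  ✗
Σlᵢ = 7 ⇒ odd

triangle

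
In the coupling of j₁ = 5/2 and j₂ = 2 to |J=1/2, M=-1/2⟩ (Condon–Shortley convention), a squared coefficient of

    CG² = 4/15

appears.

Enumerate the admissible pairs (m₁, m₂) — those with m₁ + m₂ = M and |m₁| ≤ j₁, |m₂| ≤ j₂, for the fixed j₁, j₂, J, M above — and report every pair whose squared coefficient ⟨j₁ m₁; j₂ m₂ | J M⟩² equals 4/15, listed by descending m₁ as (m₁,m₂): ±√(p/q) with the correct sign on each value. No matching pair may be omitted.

(-3/2,1): −√(4/15)

Admissible pairs with m₁+m₂ = M = -1/2: (-5/2,2), (-3/2,1), (-1/2,0), (1/2,-1), (3/2,-2)
  (m₁,m₂)=(3/2,-2): CG² = 1/15, CG = +√(1/15)
  (m₁,m₂)=(1/2,-1): CG² = 2/15, CG = −√(2/15)
  (m₁,m₂)=(-1/2,0): CG² = 1/5, CG = +√(1/5)
  (m₁,m₂)=(-3/2,1): CG² = 4/15, CG = −√(4/15)   ← matches the target
  (m₁,m₂)=(-5/2,2): CG² = 1/3, CG = +√(1/3)
Pairs with CG² = 4/15: (-3/2,1): −√(4/15)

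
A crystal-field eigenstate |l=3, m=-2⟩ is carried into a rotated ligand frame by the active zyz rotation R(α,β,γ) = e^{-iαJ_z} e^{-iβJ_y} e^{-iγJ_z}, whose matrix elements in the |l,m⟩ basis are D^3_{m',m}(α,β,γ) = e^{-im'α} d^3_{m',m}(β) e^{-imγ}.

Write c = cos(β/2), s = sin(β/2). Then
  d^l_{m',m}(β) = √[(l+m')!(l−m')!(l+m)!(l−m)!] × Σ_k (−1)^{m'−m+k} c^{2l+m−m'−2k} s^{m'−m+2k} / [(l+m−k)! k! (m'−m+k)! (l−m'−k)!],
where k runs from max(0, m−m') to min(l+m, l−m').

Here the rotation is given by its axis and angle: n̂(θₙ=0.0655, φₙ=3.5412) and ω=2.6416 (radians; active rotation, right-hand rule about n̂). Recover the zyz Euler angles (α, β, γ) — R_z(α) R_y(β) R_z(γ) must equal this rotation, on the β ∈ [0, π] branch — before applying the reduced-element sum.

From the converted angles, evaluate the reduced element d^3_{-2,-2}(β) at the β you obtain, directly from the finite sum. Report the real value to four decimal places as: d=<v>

Axis–angle → zyz. n̂ = (sinθₙcosφₙ, sinθₙsinφₙ, cosθₙ) = (-0.060296, -0.025465, +0.997856), ω = 2.6416.
R = I cosω + sinω [n̂]ₓ + (1−cosω) n̂n̂ᵀ gives
  R = [-0.870760, -0.475508, -0.125177; +0.481274, -0.876369, -0.018803; -0.100760, -0.076617, +0.991956]
β = atan2(√(R₁₃²+R₂₃²), R₃₃) = 0.126922; α = atan2(R₂₃, R₁₃) mod 2π = 3.290689; γ = atan2(R₃₂, −R₃₁) mod 2π = 5.633067
d^3_{-2,-2}(β=0.1269) via the finite sum:
Half-angle: c=0.997987, s=0.063418. N=√(1·120·1·120)=120.000000
Admissible k: 0..1 (factorial args all ≥0)
  k=0: (−1)^0·120.0000/(120)·0.9980^6·0.0634^0 = +0.987983
  k=1: (−1)^1·120.0000/(24)·0.9980^4·0.0634^2 = -0.019948
d^3_{-2,-2}(0.1269) = +0.987983 -0.019948 = +0.968035

d=0.9680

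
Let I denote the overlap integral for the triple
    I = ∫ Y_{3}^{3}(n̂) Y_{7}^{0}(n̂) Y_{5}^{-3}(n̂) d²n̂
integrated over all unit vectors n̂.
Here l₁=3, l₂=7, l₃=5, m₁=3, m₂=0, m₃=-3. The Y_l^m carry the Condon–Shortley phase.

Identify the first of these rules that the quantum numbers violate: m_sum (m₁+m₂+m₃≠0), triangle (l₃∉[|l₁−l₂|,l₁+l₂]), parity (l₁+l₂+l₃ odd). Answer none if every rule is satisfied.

parity

azimuthal sum: 3 + 0 − 3 = 0  ✓
4 ≤ 5 ≤ 10 (triangle on l)  ✓
L = 3 + 7 + 5 = 15 (odd)  ✗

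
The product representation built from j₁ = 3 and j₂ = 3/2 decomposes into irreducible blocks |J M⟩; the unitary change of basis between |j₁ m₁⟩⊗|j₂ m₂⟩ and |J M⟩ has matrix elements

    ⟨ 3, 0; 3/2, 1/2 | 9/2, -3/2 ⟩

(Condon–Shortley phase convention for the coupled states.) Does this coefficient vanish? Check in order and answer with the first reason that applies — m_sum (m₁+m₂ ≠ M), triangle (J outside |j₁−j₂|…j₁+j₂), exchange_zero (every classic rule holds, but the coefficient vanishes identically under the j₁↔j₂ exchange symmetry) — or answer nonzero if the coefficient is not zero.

m-sum: m₁+m₂ = 0+1/2 = 1/2, M = -3/2  ✗ ⇒ coefficient is 0

m_sum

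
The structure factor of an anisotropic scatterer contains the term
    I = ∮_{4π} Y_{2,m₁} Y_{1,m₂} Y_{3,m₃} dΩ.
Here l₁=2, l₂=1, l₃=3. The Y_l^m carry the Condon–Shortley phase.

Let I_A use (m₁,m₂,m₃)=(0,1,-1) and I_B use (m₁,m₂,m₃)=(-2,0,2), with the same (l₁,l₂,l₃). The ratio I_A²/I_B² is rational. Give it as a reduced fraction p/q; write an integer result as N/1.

Same 2,1,3: normalisation and zero-m 3j drop out of the ratio.
A: Δ: 0! 4! 2! / 7! → 1/105; sum: t=0:+1/8 = 1/8; 3j²(2 1 3; 0 1 -1) = Δ·Π!·Σ² = 2/35  (sign +1)
B: Δ: 0! 4! 2! / 7! → 1/105; sum: t=0:+1/24 = 1/24; 3j²(2 1 3; -2 0 2) = Δ·Π!·Σ² = 1/21  (sign -1)
I_A²/I_B² = (2/35)/(1/21) = 6/5

6/5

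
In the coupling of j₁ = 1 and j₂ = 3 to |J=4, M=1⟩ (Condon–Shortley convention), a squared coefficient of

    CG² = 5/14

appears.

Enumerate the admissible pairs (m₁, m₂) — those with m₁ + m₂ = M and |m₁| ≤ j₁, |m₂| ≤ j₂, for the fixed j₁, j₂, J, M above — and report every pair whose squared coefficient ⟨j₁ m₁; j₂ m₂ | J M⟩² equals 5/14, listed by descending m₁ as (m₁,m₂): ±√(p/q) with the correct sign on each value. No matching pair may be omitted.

(1,0): +√(5/14)

Admissible pairs with m₁+m₂ = M = 1: (-1,2), (0,1), (1,0)
  (m₁,m₂)=(1,0): CG² = 5/14, CG = +√(5/14)   ← matches the target
  (m₁,m₂)=(0,1): CG² = 15/28, CG = +√(15/28)
  (m₁,m₂)=(-1,2): CG² = 3/28, CG = +√(3/28)
Pairs with CG² = 5/14: (1,0): +√(5/14)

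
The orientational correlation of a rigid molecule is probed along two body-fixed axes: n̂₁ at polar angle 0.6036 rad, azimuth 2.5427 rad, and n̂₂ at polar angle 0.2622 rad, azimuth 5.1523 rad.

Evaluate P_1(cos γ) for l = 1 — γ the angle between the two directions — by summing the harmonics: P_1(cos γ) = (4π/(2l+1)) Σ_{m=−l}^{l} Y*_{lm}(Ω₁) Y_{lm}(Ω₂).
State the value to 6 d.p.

Summing Y*_{l m}(θ₁,φ₁)·Y_{l m}(θ₂,φ₂) over m ∈ [−1, 1]; prefactor 4π/(2·1+1) = 4.188790:
  term(m=-1) = -0.015135-0.008908i   from Y*(Ω₁)=-0.161976+0.110550i, Y(Ω₂)=+0.038137+0.081028i
  term(m=+0) = +0.189830+0.000000i   from Y*(Ω₁)=+0.402265-0.000000i, Y(Ω₂)=+0.471903+0.000000i
  term(m=+1) = -0.015135+0.008908i   from Y*(Ω₁)=+0.161976+0.110550i, Y(Ω₂)=-0.038137+0.081028i
Total Σ_m = +0.159560+0.000000i. Multiply by 4.188790: +0.668364+0.000000i. P_1(cos γ) = 0.668364

0.668364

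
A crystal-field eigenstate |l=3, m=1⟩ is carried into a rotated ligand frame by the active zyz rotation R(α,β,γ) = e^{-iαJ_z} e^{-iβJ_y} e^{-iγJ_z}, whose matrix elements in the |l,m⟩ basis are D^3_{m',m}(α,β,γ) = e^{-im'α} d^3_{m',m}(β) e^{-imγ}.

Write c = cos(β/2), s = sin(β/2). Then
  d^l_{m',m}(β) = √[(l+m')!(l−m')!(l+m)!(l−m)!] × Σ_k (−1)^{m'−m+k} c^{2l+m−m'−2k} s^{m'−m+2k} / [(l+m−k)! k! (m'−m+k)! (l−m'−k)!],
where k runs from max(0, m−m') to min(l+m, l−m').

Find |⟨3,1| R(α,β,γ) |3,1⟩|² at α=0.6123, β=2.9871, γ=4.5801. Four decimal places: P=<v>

P=0.0012

First d^3_{1,1}(β=2.9871), then the phase factors e^{-i(1)α} and e^{-i(1)γ}:
c=cos(2.987100/2)=0.077170, s=sin(2.987100/2)=0.997018; N=√[24·2·24·2]=48.000000
k∈{0,1,2} keeps every argument non-negative
  k=0: (−1)^0·48.0000/(48)·0.0772^6·0.9970^0 = +0.000000
  k=1: (−1)^1·48.0000/(6)·0.0772^4·0.9970^2 = -0.000282
  k=2: (−1)^2·48.0000/(8)·0.0772^2·0.9970^4 = +0.035307
d^3_{1,1}(2.9871) = +0.000000 -0.000282 +0.035307 = +0.035025
|D^3_{1,1}|² = |d^3_{1,1}(β)|² = (+0.035025)² = 0.001227 (the z-rotation phases have unit modulus)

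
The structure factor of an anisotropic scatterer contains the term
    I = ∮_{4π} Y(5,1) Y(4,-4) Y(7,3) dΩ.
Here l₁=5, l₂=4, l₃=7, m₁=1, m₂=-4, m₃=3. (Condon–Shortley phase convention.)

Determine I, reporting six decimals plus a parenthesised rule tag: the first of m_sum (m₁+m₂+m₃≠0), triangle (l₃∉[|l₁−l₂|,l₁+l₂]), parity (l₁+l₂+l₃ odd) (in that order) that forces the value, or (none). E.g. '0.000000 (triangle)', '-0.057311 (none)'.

Checks pass: Σm=0; 16 even; l₃=7∈[1,9].
(2·5+1)(2·4+1)(2·7+1) = 1485
Δ: 2! 8! 6! / 17! → 1/6126120
sum: t=0:+1/69120 t=1:−1/20736 t=2:+1/69120 = -1/51840
3j²(5 4 7; 0 0 0) = Δ·Π!·Σ² = 280/21879  (sign +1)
sum: t=0:+1/829440 = 1/829440
3j²(5 4 7; 1 -4 3) = Δ·Π!·Σ² = 35/2431  (sign +1)
combine: 4πI² = 1485·280/21879·35/2431 = 147000/537251
take √, sign +1: I = 0.14755880
No selection rule forces the value: the integral is nonzero (none).

0.147559 (none)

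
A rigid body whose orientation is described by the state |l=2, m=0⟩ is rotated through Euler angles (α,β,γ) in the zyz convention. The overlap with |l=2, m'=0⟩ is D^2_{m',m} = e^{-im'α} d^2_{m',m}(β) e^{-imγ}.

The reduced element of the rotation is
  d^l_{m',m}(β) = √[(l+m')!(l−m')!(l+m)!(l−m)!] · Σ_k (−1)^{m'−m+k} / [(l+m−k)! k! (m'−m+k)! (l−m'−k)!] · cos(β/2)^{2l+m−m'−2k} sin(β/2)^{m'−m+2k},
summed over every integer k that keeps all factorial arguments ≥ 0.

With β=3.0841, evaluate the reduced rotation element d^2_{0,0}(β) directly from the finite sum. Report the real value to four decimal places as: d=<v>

d^2_{0,0}(β=3.0841) via the finite sum:
c=cos(3.084100/2)=0.028742, s=sin(3.084100/2)=0.999587; N=√[2·2·2·2]=4.000000
k∈{0,1,2} keeps every argument non-negative
  k=0: (−1)^0·4.0000/(4)·0.0287^4·0.9996^0 = +0.000001
  k=1: (−1)^1·4.0000/(1)·0.0287^2·0.9996^2 = -0.003302
  k=2: (−1)^2·4.0000/(4)·0.0287^0·0.9996^4 = +0.998348
d^2_{0,0}(3.0841) = +0.000001 -0.003302 +0.998348 = +0.995047

d=0.9950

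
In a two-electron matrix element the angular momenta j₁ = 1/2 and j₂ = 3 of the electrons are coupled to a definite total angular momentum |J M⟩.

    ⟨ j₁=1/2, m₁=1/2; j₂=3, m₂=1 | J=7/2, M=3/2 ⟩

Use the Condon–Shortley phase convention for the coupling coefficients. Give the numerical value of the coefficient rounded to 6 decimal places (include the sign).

j₁+j₂−J=0  J+j₁−j₂=1  J−j₁+j₂=6  j₁+j₂+J+1=8
(j₁±m₁, j₂±m₂, J±M) = (1,0,4,2,5,2)
P² = 11520/7
sum k=0..0:
  [0] +1/48 = 1/48
S = 1/48
C² = P²·S² = 5/7 ; C = +0.845154

+√(5/7) ≈ +0.845154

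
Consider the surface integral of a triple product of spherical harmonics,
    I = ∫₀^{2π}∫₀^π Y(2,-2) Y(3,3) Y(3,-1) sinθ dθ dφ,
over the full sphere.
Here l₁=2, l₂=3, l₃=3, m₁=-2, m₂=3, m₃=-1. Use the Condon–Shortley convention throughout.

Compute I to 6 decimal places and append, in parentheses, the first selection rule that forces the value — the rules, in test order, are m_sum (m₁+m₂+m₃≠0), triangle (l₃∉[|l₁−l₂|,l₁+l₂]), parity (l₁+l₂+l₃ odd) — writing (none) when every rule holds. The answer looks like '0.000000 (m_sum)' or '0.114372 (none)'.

0.132981 (none)

m-sum 0 ✓  L=8 even ✓  1≤3≤5 ✓
Π(2lᵢ+1) = 5×7×7 = 245
triangle coeff Δ(2,3,3) = 1/3780
Σ_t [0,2]: t=0:+1/24 t=1:−1/4 t=2:+1/24 = -1/6
(3j)²=4/105 [(2 3 3; 0 0 0)], sign=+1
Σ_t [2,2]: t=2:+1/96 = 1/96
(3j)²=1/42 [(2 3 3; -2 3 -1)], sign=+1
⇒ 4πI² = 2/9
I = (+1)√(2/9/(4π)) = 0.13298076
No selection rule forces the value: the integral is nonzero (none).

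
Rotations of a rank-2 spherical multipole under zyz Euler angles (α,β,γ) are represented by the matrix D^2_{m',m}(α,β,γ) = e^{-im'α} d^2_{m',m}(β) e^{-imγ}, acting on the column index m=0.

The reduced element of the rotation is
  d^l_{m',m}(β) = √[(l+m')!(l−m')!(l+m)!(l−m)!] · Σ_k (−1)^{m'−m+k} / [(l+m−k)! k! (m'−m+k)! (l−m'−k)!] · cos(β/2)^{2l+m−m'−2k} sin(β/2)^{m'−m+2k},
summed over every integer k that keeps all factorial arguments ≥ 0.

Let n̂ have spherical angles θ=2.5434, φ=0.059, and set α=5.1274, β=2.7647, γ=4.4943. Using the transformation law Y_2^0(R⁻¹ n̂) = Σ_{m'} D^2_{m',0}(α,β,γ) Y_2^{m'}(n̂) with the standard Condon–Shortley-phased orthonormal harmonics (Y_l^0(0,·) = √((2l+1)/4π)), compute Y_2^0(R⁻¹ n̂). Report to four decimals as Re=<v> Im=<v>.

Need the full column D^2_{m',0} for m'=−2..2 at α=5.1274, β=2.7647, γ=4.4943.
cos(β/2)=0.187333, sin(β/2)=0.982296
d^2_{-2,0}: single k=2 term ⇒ +0.082945;  D = -0.055976-0.061209i
d^2_{-1,0}: k∈[1..2] ⇒ +0.015818 -0.434928 = -0.419110;  D = -0.168985+0.383532i
d^2_{0,0}: k∈[0..2] ⇒ +0.001232 -0.135448 +0.931044 = +0.796828;  D = +0.796828+0.000000i
d^2_{1,0}: k∈[0..1] ⇒ -0.015818 +0.434928 = +0.419110;  D = +0.168985+0.383532i
d^2_{2,0}: single k=0 term ⇒ +0.082945;  D = -0.055976+0.061209i
Y_2^{m'}(θ=2.5434,φ=0.059) and Σ D·Y over m':
  (-0.0560-0.0612i)·(+0.1217-0.0144i)  (-0.1690+0.3835i)·(-0.3589+0.0212i)  (+0.7968+0.0000i)·(+0.3307+0.0000i)  (+0.1690+0.3835i)·(+0.3589+0.0212i)  (-0.0560+0.0612i)·(+0.1217+0.0144i)
Y_2^0(R⁻¹ n̂) = +0.353171+0.000000i

Re=0.3532 Im=0.0000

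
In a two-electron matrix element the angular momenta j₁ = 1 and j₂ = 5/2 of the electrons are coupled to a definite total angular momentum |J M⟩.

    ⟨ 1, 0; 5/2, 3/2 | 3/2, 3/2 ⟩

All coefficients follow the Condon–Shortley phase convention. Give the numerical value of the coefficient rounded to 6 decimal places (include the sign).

−√(4/15) = -0.516398

triangle: 2!*0!*3!/6! = 12/720
(j±m)!: 1!*1!*4!*1!*3!*0! = 144
prefactor² = (2J+1)*Δ*N² = 48/5
  k=1: −1/(1!*1!*0!*3!*0!*0!) = -1/6
Σ = -1/6  ⇒  CG² = 48/5*(-1/6)² = 4/15
CG = −√(4/15) = -0.516398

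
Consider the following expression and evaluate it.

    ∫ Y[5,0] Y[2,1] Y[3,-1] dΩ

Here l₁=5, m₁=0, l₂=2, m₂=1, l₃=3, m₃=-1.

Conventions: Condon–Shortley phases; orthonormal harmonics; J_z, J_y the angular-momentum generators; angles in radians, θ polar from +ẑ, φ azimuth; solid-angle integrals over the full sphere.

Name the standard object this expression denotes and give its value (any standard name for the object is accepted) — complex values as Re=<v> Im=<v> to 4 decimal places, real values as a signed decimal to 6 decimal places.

Gaunt coefficient, +0.169433

This is a Gaunt coefficient — the integral of a triple product of spherical harmonics over the sphere.
Checks pass: Σm=0; 10 even; l₃=3∈[3,7].
(2·5+1)(2·2+1)(2·3+1) = 385
Δ: 4! 6! 0! / 11! → 1/2310
sum: t=2:+1/144 = 1/144
3j²(5 2 3; 0 0 0) = Δ·Π!·Σ² = 10/231  (sign -1)
sum: t=3:−1/288 = -1/288
3j²(5 2 3; 0 1 -1) = Δ·Π!·Σ² = 5/231  (sign -1)
combine: 4πI² = 385·10/231·5/231 = 250/693
take √, sign +1: I = 0.16943318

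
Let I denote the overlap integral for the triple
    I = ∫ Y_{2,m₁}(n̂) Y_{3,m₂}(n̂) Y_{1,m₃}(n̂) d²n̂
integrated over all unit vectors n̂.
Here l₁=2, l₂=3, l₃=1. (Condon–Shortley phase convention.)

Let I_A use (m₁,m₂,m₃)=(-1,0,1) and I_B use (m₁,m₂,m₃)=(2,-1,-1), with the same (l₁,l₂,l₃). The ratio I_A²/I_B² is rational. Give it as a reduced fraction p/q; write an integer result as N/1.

l's match ⇒ only the (l;m) 3-j factors differ between A and B.
A: triangle coeff Δ(2,3,1) = 1/105; Σ_t [3,3]: t=3:−1/12 = -1/12; (3j)²=1/35 [(2 3 1; -1 0 1)], sign=-1
B: triangle coeff Δ(2,3,1) = 1/105; Σ_t [0,0]: t=0:+1/48 = 1/48; (3j)²=1/105 [(2 3 1; 2 -1 -1)], sign=+1
I_A²/I_B² = (1/35)/(1/105) = 3/1

3/1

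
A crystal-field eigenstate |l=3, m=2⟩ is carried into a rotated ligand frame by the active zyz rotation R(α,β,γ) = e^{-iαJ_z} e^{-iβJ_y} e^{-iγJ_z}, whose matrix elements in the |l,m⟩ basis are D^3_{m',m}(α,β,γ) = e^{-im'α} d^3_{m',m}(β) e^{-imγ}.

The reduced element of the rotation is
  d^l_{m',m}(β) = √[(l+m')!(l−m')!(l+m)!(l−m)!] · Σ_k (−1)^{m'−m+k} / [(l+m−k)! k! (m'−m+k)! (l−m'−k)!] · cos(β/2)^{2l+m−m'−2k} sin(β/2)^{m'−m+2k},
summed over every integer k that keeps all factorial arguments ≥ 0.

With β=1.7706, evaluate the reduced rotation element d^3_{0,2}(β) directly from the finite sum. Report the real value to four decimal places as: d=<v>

d=-0.2611

d^3_{0,2}(β=1.7706) via the finite sum:
Half-angle: c=0.633057, s=0.774105. N=√(6·6·120·1)=65.726707
Admissible k: 2..3 (factorial args all ≥0)
  k=2: (−1)^0·65.7267/(12)·0.6331^4·0.7741^2 = +0.527148
  k=3: (−1)^1·65.7267/(12)·0.6331^2·0.7741^4 = -0.788217
d^3_{0,2}(1.7706) = +0.527148 -0.788217 = -0.261070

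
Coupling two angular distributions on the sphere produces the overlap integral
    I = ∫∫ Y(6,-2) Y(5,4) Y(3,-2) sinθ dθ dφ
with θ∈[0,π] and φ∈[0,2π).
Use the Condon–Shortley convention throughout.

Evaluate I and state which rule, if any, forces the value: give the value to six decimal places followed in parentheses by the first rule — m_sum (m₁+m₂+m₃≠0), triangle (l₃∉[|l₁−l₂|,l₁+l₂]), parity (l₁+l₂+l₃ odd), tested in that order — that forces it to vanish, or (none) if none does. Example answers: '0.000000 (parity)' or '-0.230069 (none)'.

-0.139560 (none)

m-sum 0 ✓  L=14 even ✓  1≤3≤11 ✓
Π(2lᵢ+1) = 13×11×7 = 1001
triangle coeff Δ(6,5,3) = 1/675675
Σ_t [3,5]: t=3:−1/8640 t=4:+1/2304 t=5:−1/8640 = 7/34560
(3j)²=7/429 [(6 5 3; 0 0 0)], sign=-1
Σ_t [7,8]: t=7:−1/60480 t=8:+1/967680 = -1/64512
(3j)²=15/1001 [(6 5 3; -2 4 -2)], sign=+1
⇒ 4πI² = 35/143
I = (-1)√(35/143/(4π)) = -0.13956004
No selection rule forces the value: the integral is nonzero (none).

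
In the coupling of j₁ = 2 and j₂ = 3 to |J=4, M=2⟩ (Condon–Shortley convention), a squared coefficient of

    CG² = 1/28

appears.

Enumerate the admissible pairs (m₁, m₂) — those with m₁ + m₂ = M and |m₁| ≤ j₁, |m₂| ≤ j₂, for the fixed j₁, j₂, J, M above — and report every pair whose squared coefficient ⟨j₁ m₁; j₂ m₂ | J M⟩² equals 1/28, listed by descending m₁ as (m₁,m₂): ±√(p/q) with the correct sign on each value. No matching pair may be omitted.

Admissible pairs with m₁+m₂ = M = 2: (-1,3), (0,2), (1,1), (2,0)
  (m₁,m₂)=(2,0): CG² = 3/7, CG = +√(3/7)
  (m₁,m₂)=(1,1): CG² = 1/28, CG = +√(1/28)   ← matches the target
  (m₁,m₂)=(0,2): CG² = 12/35, CG = −√(12/35)
  (m₁,m₂)=(-1,3): CG² = 27/140, CG = −√(27/140)
Pairs with CG² = 1/28: (1,1): +√(1/28)

(1,1): +√(1/28)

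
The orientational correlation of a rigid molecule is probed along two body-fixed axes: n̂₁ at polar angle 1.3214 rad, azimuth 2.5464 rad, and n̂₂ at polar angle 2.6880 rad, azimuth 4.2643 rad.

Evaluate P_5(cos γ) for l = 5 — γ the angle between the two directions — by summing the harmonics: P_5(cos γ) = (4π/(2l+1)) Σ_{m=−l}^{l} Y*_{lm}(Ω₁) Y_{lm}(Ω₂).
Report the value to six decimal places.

Term-by-term m-sum for l=5 (normalisation 4π/11 = 1.142397):
  m=-5: (+0.391214+0.065396i) × (-0.005879-0.004655i) = -0.001996-0.002205i  (running Σ = -0.001996-0.002205i)
  m=-4: (-0.231380-0.220278i) × (+0.010689-0.047454i) = -0.012926+0.008625i  (running Σ = -0.014922+0.006420i)
  m=-3: (-0.030310-0.138943i) × (+0.177898-0.041003i) = -0.011089-0.023475i  (running Σ = -0.026011-0.017055i)
  m=-2: (-0.119198+0.298078i) × (+0.260165+0.325287i) = -0.127972+0.038776i  (running Σ = -0.153984+0.021721i)
  m=-1: (-0.057841+0.039164i) × (-0.206601+0.429792i) = -0.004882-0.032951i  (running Σ = -0.158866-0.011230i)
  m=0: (+0.316639-0.000000i) × (+0.045216+0.000000i) = +0.014317+0.000000i  (running Σ = -0.144549-0.011230i)
  m=1: (+0.057841+0.039164i) × (+0.206601+0.429792i) = -0.004882+0.032951i  (running Σ = -0.149431+0.021721i)
  m=2: (-0.119198-0.298078i) × (+0.260165-0.325287i) = -0.127972-0.038776i  (running Σ = -0.277404-0.017055i)
  m=3: (+0.030310-0.138943i) × (-0.177898-0.041003i) = -0.011089+0.023475i  (running Σ = -0.288493+0.006420i)
  m=4: (-0.231380+0.220278i) × (+0.010689+0.047454i) = -0.012926-0.008625i  (running Σ = -0.301419-0.002205i)
  m=5: (-0.391214+0.065396i) × (+0.005879-0.004655i) = -0.001996+0.002205i  (running Σ = -0.303415+0.000000i)
Accumulated sum -0.303415+0.000000i; after 4π/(2l+1) scaling, -0.346621+0.000000i ⇒ P_5 = -0.346621

-0.346621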